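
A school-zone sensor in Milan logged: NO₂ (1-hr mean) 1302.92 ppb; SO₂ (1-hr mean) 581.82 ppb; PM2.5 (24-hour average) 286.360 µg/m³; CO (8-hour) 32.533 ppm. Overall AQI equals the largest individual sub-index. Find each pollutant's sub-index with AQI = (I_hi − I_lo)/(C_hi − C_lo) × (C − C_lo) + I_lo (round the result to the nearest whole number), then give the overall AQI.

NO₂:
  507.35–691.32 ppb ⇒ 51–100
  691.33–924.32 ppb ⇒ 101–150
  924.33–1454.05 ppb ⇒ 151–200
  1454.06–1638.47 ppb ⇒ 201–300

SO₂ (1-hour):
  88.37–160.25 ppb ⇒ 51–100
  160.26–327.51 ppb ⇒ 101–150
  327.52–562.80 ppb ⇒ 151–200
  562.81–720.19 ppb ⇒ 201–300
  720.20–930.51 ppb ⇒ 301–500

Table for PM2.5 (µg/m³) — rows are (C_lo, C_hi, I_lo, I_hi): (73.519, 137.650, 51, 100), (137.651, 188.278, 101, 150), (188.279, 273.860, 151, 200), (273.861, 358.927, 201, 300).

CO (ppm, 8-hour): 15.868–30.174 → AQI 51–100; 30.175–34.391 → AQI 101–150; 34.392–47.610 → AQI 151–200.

216

NO₂: row 924.33–1454.05 (AQI 151–200). (200−151)·(1302.92−924.33)/(1454.05−924.33) + 151 = 49·378.59/529.72 + 151 ≈ 186.02 → 186.
SO₂: 581.82 lies in 562.81–720.19, so I_lo=201, I_hi=300, C_lo=562.81, C_hi=720.19.
(300−201)/(720.19−562.81) × (581.82−562.81) + 201 = 99/157.38 × 19.01 + 201 ≈ 212.96 → 213.
PM2.5: 286.360 ∈ [273.861, 358.927] ↔ index [201, 300].
201 + (286.360−273.861)·(300−201)/(358.927−273.861) = 201 + 12.499·99/85.066 ≈ 215.55, so AQI = 216.
CO: 32.533 lies in 30.175–34.391, so I_lo=101, I_hi=150, C_lo=30.175, C_hi=34.391.
(150−101)/(34.391−30.175) × (32.533−30.175) + 101 = 49/4.216 × 2.358 + 101 ≈ 128.41 → 128.
Sub-indices: NO₂→186, SO₂→213, PM2.5→216, CO→128. Overall AQI = max = 216; dominant pollutant is PM2.5.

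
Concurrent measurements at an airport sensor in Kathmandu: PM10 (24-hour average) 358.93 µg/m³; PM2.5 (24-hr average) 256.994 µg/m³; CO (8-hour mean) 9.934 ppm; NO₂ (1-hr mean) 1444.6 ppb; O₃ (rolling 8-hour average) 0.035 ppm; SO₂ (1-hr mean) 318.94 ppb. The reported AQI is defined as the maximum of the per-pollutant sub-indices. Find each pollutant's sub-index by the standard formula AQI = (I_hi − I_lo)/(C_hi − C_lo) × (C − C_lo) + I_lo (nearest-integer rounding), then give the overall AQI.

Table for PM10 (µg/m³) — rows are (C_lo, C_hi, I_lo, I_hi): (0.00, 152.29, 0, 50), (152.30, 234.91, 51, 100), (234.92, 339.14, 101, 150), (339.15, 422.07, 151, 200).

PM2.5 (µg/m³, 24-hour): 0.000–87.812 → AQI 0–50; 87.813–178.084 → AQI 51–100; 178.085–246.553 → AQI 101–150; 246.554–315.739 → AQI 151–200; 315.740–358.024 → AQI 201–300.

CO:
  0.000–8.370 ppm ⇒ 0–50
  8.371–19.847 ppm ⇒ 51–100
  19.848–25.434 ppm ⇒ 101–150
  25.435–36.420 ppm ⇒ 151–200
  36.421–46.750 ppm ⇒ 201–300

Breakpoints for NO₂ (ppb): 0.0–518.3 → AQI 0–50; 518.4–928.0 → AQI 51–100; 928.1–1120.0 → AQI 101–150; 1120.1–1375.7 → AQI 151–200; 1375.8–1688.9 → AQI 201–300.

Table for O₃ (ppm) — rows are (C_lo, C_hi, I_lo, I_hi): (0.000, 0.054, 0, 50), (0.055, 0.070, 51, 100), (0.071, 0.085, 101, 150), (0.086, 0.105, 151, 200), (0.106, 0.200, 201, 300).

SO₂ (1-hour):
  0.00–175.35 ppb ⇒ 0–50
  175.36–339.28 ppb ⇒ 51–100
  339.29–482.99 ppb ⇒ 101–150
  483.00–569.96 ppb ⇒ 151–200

223

PM10: 358.93 lies in 339.15–422.07, so I_lo=151, I_hi=200, C_lo=339.15, C_hi=422.07.
(200−151)/(422.07−339.15) × (358.93−339.15) + 151 = 49/82.92 × 19.78 + 151 ≈ 162.69 → 163.
PM2.5: 256.994 lies in 246.554–315.739, so I_lo=151, I_hi=200, C_lo=246.554, C_hi=315.739.
(200−151)/(315.739−246.554) × (256.994−246.554) + 151 = 49/69.185 × 10.440 + 151 ≈ 158.39 → 158.
CO 9.934: bracket 8.371–19.847 → index 51–100; slope 49/11.476, offset 1.563.
AQI = 51 + 49/11.476·1.563 ≈ 57.67 ⇒ 58.
NO₂: row 1375.8–1688.9 (AQI 201–300). (300−201)·(1444.6−1375.8)/(1688.9−1375.8) + 201 = 99·68.8/313.1 + 201 ≈ 222.75 → 223.
O₃: 0.035 lies in 0.000–0.054, so I_lo=0, I_hi=50, C_lo=0.000, C_hi=0.054.
(50−0)/(0.054−0.000) × (0.035−0.000) + 0 = 50/0.054 × 0.035 + 0 ≈ 32.41 → 32.
SO₂ 318.94: bracket 175.36–339.28 → index 51–100; slope 49/163.92, offset 143.58.
AQI = 51 + 49/163.92·143.58 ≈ 93.92 ⇒ 94.
Sub-indices: PM10→163, PM2.5→158, CO→58, NO₂→223, O₃→32, SO₂→94. Overall AQI = max = 223; dominant pollutant is NO₂.
AQI 223: Very Unhealthy.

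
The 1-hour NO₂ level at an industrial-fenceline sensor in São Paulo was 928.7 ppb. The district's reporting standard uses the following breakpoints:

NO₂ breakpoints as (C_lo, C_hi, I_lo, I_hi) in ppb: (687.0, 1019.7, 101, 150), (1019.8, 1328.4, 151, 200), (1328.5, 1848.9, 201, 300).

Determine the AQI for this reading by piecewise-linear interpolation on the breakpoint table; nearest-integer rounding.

137

NO₂ 928.7: bracket 687.0–1019.7 → index 101–150; slope 49/332.7, offset 241.7.
AQI = 101 + 49/332.7·241.7 ≈ 136.60 ⇒ 137.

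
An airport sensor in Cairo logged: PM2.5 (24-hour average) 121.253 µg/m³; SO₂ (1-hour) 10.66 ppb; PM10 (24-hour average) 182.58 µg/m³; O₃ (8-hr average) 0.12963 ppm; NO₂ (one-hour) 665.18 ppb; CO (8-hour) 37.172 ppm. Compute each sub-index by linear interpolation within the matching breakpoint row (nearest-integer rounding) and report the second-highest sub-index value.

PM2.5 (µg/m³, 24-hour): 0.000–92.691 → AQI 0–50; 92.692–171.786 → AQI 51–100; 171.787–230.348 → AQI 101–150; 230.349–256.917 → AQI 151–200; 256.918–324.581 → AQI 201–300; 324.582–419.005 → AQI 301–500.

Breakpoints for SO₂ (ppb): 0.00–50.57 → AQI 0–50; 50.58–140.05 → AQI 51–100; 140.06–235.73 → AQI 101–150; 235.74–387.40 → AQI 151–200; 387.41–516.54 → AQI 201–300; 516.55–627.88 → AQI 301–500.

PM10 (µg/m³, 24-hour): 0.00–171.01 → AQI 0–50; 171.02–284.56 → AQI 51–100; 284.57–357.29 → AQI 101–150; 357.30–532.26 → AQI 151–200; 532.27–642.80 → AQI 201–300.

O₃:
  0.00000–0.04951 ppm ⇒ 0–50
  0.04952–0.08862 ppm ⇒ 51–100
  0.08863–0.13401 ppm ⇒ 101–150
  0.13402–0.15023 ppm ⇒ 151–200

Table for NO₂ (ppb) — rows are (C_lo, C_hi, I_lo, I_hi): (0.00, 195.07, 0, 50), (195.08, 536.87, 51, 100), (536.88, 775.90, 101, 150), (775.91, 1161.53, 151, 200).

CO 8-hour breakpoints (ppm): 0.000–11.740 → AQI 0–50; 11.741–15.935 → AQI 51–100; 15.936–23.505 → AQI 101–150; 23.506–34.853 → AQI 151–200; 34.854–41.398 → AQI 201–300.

145

PM2.5: 121.253 lies in 92.692–171.786, so I_lo=51, I_hi=100, C_lo=92.692, C_hi=171.786.
(100−51)/(171.786−92.692) × (121.253−92.692) + 51 = 49/79.094 × 28.561 + 51 ≈ 68.69 → 69.
SO₂: row 0.00–50.57 (AQI 0–50). (50−0)·(10.66−0.00)/(50.57−0.00) + 0 = 50·10.66/50.57 + 0 ≈ 10.54 → 11.
PM10: row 171.02–284.56 (AQI 51–100). (100−51)·(182.58−171.02)/(284.56−171.02) + 51 = 49·11.56/113.54 + 51 ≈ 55.99 → 56.
O₃: 0.12963 lies in 0.08863–0.13401, so I_lo=101, I_hi=150, C_lo=0.08863, C_hi=0.13401.
(150−101)/(0.13401−0.08863) × (0.12963−0.08863) + 101 = 49/0.04538 × 0.04100 + 101 ≈ 145.27 → 145.
NO₂: 665.18 lies in 536.88–775.90, so I_lo=101, I_hi=150, C_lo=536.88, C_hi=775.90.
(150−101)/(775.90−536.88) × (665.18−536.88) + 101 = 49/239.02 × 128.30 + 101 ≈ 127.30 → 127.
CO: 37.172 lies in 34.854–41.398, so I_lo=201, I_hi=300, C_lo=34.854, C_hi=41.398.
(300−201)/(41.398−34.854) × (37.172−34.854) + 201 = 99/6.544 × 2.318 + 201 ≈ 236.07 → 236.
Sub-indices: PM2.5→69, SO₂→11, PM10→56, O₃→145, NO₂→127, CO→236. Ranked high→low: 236, 145, 127, 69, 56, 11. Second-highest sub-index = 145.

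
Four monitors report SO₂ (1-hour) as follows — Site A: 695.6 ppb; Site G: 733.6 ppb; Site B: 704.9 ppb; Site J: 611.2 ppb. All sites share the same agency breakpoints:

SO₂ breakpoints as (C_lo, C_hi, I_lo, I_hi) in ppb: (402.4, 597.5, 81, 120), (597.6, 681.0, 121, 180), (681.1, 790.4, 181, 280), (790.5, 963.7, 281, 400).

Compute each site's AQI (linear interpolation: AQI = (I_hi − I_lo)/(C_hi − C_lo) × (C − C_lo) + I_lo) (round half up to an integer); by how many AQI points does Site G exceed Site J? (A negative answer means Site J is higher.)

Site A 695.6: bracket 681.1–790.4 → index 181–280; slope 99/109.3, offset 14.5.
AQI = 181 + 99/109.3·14.5 ≈ 194.13 ⇒ 194.
Site G: 733.6 lies in 681.1–790.4, so I_lo=181, I_hi=280, C_lo=681.1, C_hi=790.4.
(280−181)/(790.4−681.1) × (733.6−681.1) + 181 = 99/109.3 × 52.5 + 181 ≈ 228.55 → 229.
Site B: row 681.1–790.4 (AQI 181–280). (280−181)·(704.9−681.1)/(790.4−681.1) + 181 = 99·23.8/109.3 + 181 ≈ 202.56 → 203.
Site J: 611.2 ∈ [597.6, 681.0] ↔ index [121, 180].
121 + (611.2−597.6)·(180−121)/(681.0−597.6) = 121 + 13.6·59/83.4 ≈ 130.62, so AQI = 131.
AQIs: Site A=194, Site G=229, Site B=203, Site J=131. Site G (229) − Site J (131) = 98.

98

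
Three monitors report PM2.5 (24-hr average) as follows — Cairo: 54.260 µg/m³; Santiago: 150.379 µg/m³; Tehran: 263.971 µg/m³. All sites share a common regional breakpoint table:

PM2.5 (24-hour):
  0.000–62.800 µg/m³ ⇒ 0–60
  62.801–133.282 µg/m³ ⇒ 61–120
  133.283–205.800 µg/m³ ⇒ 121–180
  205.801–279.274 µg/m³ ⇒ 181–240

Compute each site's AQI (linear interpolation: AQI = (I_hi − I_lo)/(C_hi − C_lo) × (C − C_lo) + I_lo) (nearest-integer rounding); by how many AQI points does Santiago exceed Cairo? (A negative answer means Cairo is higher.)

Cairo: 54.260 lies in 0.000–62.800, so I_lo=0, I_hi=60, C_lo=0.000, C_hi=62.800.
(60−0)/(62.800−0.000) × (54.260−0.000) + 0 = 60/62.800 × 54.260 + 0 ≈ 51.84 → 52.
Santiago: row 133.283–205.800 (AQI 121–180). (180−121)·(150.379−133.283)/(205.800−133.283) + 121 = 59·17.096/72.517 + 121 ≈ 134.91 → 135.
Tehran: 263.971 lies in 205.801–279.274, so I_lo=181, I_hi=240, C_lo=205.801, C_hi=279.274.
(240−181)/(279.274−205.801) × (263.971−205.801) + 181 = 59/73.473 × 58.170 + 181 ≈ 227.71 → 228.
AQIs: Cairo=52, Santiago=135, Tehran=228. Santiago (135) − Cairo (52) = 83.

83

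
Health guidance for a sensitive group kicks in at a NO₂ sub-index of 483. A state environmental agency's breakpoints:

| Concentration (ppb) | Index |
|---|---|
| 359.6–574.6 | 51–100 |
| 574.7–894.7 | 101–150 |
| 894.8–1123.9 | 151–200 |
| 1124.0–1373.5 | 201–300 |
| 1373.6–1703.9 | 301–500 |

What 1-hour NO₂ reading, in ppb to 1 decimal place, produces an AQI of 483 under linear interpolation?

AQI 483 lies in the 301–500 band, which corresponds to 1373.6–1703.9 ppb.
C = 1373.6 + (483−301)×(1703.9−1373.6)/(500−301) = 1373.6 + 182×330.3/199 ≈ 1675.683 ppb → 1675.7 ppb to 1 dp.

1675.7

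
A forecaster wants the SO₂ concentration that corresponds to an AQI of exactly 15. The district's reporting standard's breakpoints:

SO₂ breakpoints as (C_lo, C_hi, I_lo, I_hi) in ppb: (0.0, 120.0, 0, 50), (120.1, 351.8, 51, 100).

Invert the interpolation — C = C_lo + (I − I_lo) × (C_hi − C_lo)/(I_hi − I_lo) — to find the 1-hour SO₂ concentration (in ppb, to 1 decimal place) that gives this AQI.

36.0

AQI 15 lies in the 0–50 band, which corresponds to 0.0–120.0 ppb.
C = 0.0 + (15−0)×(120.0−0.0)/(50−0) = 0.0 + 15×120.0/50 ≈ 36.000 ppb → 36.0 ppb to 1 dp.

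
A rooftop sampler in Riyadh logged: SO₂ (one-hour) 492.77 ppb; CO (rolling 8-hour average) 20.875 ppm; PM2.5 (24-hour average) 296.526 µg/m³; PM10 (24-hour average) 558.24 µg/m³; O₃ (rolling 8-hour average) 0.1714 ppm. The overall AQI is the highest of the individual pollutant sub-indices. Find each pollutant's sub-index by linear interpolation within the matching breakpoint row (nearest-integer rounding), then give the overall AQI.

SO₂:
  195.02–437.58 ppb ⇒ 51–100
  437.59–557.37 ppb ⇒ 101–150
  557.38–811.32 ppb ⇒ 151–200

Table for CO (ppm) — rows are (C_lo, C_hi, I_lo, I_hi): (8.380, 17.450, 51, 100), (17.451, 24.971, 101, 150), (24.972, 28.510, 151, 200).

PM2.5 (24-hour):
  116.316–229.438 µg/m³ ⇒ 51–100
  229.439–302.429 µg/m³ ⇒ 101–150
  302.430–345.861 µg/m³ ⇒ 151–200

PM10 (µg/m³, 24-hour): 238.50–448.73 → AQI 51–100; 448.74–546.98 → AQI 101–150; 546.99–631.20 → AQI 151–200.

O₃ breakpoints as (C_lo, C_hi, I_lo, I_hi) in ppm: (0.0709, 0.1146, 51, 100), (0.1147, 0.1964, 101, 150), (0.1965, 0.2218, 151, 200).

SO₂ 492.77: bracket 437.59–557.37 → index 101–150; slope 49/119.78, offset 55.18.
AQI = 101 + 49/119.78·55.18 ≈ 123.57 ⇒ 124.
CO 20.875: bracket 17.451–24.971 → index 101–150; slope 49/7.520, offset 3.424.
AQI = 101 + 49/7.520·3.424 ≈ 123.31 ⇒ 123.
PM2.5: row 229.439–302.429 (AQI 101–150). (150−101)·(296.526−229.439)/(302.429−229.439) + 101 = 49·67.087/72.990 + 101 ≈ 146.04 → 146.
PM10: 558.24 lies in 546.99–631.20, so I_lo=151, I_hi=200, C_lo=546.99, C_hi=631.20.
(200−151)/(631.20−546.99) × (558.24−546.99) + 151 = 49/84.21 × 11.25 + 151 ≈ 157.55 → 158.
O₃: 0.1714 lies in 0.1147–0.1964, so I_lo=101, I_hi=150, C_lo=0.1147, C_hi=0.1964.
(150−101)/(0.1964−0.1147) × (0.1714−0.1147) + 101 = 49/0.0817 × 0.0567 + 101 ≈ 135.01 → 135.
Sub-indices: SO₂→124, CO→123, PM2.5→146, PM10→158, O₃→135. Overall AQI = max = 158; dominant pollutant is PM10.
AQI 158: Unhealthy.

158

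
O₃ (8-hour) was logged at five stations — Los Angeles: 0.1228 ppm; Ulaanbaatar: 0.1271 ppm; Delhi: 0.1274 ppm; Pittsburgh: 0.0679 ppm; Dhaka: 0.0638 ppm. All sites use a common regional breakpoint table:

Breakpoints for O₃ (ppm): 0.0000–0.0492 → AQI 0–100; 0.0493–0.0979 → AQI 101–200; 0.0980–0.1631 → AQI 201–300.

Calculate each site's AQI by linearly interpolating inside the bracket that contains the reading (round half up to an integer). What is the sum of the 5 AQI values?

1000

Los Angeles 0.1228: bracket 0.0980–0.1631 → index 201–300; slope 99/0.0651, offset 0.0248.
AQI = 201 + 99/0.0651·0.0248 ≈ 238.71 ⇒ 239.
Ulaanbaatar: 0.1271 ∈ [0.0980, 0.1631] ↔ index [201, 300].
201 + (0.1271−0.0980)·(300−201)/(0.1631−0.0980) = 201 + 0.0291·99/0.0651 ≈ 245.25, so AQI = 245.
Delhi: 0.1274 ∈ [0.0980, 0.1631] ↔ index [201, 300].
201 + (0.1274−0.0980)·(300−201)/(0.1631−0.0980) = 201 + 0.0294·99/0.0651 ≈ 245.71, so AQI = 246.
Pittsburgh: 0.0679 lies in 0.0493–0.0979, so I_lo=101, I_hi=200, C_lo=0.0493, C_hi=0.0979.
(200−101)/(0.0979−0.0493) × (0.0679−0.0493) + 101 = 99/0.0486 × 0.0186 + 101 ≈ 138.89 → 139.
Dhaka: row 0.0493–0.0979 (AQI 101–200). (200−101)·(0.0638−0.0493)/(0.0979−0.0493) + 101 = 99·0.0145/0.0486 + 101 ≈ 130.54 → 131.
AQIs: Los Angeles=239, Ulaanbaatar=245, Delhi=246, Pittsburgh=139, Dhaka=131. Sum = 239 + 245 + 246 + 139 + 131 = 1000.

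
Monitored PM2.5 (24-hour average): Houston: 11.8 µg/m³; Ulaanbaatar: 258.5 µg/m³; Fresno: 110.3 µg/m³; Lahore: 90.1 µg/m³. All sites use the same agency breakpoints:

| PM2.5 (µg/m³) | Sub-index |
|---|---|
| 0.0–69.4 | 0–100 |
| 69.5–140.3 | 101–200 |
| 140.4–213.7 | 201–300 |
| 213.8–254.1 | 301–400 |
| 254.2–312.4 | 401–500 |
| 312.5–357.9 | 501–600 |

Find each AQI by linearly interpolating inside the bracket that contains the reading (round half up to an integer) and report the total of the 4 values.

Houston 11.8: bracket 0.0–69.4 → index 0–100; slope 100/69.4, offset 11.8.
AQI = 0 + 100/69.4·11.8 ≈ 17.00 ⇒ 17.
Ulaanbaatar: 258.5 lies in 254.2–312.4, so I_lo=401, I_hi=500, C_lo=254.2, C_hi=312.4.
(500−401)/(312.4−254.2) × (258.5−254.2) + 401 = 99/58.2 × 4.3 + 401 ≈ 408.31 → 408.
Fresno: 110.3 ∈ [69.5, 140.3] ↔ index [101, 200].
101 + (110.3−69.5)·(200−101)/(140.3−69.5) = 101 + 40.8·99/70.8 ≈ 158.05, so AQI = 158.
Lahore: 90.1 lies in 69.5–140.3, so I_lo=101, I_hi=200, C_lo=69.5, C_hi=140.3.
(200−101)/(140.3−69.5) × (90.1−69.5) + 101 = 99/70.8 × 20.6 + 101 ≈ 129.81 → 130.
AQIs: Houston=17, Ulaanbaatar=408, Fresno=158, Lahore=130. Sum = 17 + 408 + 158 + 130 = 713.

713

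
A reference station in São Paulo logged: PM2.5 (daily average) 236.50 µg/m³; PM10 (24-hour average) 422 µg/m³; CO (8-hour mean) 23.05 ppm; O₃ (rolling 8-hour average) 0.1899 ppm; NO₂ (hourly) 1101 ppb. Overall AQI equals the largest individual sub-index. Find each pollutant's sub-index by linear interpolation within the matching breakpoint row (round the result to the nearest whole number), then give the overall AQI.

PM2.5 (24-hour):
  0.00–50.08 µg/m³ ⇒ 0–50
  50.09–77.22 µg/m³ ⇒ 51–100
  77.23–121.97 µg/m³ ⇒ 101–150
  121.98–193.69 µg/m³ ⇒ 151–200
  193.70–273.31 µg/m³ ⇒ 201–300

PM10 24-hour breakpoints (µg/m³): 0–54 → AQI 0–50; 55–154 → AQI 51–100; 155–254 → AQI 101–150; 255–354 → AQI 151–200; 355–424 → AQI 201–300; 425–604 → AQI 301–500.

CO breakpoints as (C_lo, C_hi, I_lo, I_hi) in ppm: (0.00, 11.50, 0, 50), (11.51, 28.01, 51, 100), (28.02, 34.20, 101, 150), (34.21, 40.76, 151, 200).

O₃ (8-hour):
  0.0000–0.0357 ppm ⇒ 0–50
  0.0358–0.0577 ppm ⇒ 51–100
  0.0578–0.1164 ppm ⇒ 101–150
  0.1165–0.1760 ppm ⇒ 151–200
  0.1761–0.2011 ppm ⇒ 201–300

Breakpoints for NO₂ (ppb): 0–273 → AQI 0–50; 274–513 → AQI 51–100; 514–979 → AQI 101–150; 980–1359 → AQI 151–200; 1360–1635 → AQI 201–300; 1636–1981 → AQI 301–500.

PM2.5: 236.50 ∈ [193.70, 273.31] ↔ index [201, 300].
201 + (236.50−193.70)·(300−201)/(273.31−193.70) = 201 + 42.80·99/79.61 ≈ 254.22, so AQI = 254.
PM10 422: bracket 355–424 → index 201–300; slope 99/69, offset 67.
AQI = 201 + 99/69·67 ≈ 297.13 ⇒ 297.
CO: 23.05 lies in 11.51–28.01, so I_lo=51, I_hi=100, C_lo=11.51, C_hi=28.01.
(100−51)/(28.01−11.51) × (23.05−11.51) + 51 = 49/16.50 × 11.54 + 51 ≈ 85.27 → 85.
O₃: 0.1899 ∈ [0.1761, 0.2011] ↔ index [201, 300].
201 + (0.1899−0.1761)·(300−201)/(0.2011−0.1761) = 201 + 0.0138·99/0.0250 ≈ 255.65, so AQI = 256.
NO₂: row 980–1359 (AQI 151–200). (200−151)·(1101−980)/(1359−980) + 151 = 49·121/379 + 151 ≈ 166.64 → 167.
Sub-indices: PM2.5→254, PM10→297, CO→85, O₃→256, NO₂→167. Overall AQI = max = 297; dominant pollutant is PM10.

297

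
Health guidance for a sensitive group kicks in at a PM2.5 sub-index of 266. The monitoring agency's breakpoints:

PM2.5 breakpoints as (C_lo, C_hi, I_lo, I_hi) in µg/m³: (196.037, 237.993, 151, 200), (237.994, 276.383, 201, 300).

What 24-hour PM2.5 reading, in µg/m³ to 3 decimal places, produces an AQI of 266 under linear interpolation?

AQI 266 lies in the 201–300 band, which corresponds to 237.994–276.383 µg/m³.
C = 237.994 + (266−201)×(276.383−237.994)/(300−201) = 237.994 + 65×38.389/99 ≈ 263.19890 µg/m³ → 263.199 µg/m³ to 3 dp.

263.199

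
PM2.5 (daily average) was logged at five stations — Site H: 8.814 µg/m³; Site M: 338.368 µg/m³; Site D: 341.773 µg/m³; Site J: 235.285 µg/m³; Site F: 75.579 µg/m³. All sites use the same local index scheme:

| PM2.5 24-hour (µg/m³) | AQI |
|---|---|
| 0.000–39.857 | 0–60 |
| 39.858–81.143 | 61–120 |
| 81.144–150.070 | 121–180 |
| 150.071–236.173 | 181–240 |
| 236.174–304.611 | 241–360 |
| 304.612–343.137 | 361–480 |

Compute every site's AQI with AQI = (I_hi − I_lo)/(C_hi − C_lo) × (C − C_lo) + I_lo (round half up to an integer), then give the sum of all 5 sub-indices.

1305

Site H: 8.814 lies in 0.000–39.857, so I_lo=0, I_hi=60, C_lo=0.000, C_hi=39.857.
(60−0)/(39.857−0.000) × (8.814−0.000) + 0 = 60/39.857 × 8.814 + 0 ≈ 13.27 → 13.
Site M 338.368: bracket 304.612–343.137 → index 361–480; slope 119/38.525, offset 33.756.
AQI = 361 + 119/38.525·33.756 ≈ 465.27 ⇒ 465.
Site D: 341.773 lies in 304.612–343.137, so I_lo=361, I_hi=480, C_lo=304.612, C_hi=343.137.
(480−361)/(343.137−304.612) × (341.773−304.612) + 361 = 119/38.525 × 37.161 + 361 ≈ 475.79 → 476.
Site J: 235.285 ∈ [150.071, 236.173] ↔ index [181, 240].
181 + (235.285−150.071)·(240−181)/(236.173−150.071) = 181 + 85.214·59/86.102 ≈ 239.39, so AQI = 239.
Site F: 75.579 lies in 39.858–81.143, so I_lo=61, I_hi=120, C_lo=39.858, C_hi=81.143.
(120−61)/(81.143−39.858) × (75.579−39.858) + 61 = 59/41.285 × 35.721 + 61 ≈ 112.05 → 112.
AQIs: Site H=13, Site M=465, Site D=476, Site J=239, Site F=112. Sum = 13 + 465 + 476 + 239 + 112 = 1305.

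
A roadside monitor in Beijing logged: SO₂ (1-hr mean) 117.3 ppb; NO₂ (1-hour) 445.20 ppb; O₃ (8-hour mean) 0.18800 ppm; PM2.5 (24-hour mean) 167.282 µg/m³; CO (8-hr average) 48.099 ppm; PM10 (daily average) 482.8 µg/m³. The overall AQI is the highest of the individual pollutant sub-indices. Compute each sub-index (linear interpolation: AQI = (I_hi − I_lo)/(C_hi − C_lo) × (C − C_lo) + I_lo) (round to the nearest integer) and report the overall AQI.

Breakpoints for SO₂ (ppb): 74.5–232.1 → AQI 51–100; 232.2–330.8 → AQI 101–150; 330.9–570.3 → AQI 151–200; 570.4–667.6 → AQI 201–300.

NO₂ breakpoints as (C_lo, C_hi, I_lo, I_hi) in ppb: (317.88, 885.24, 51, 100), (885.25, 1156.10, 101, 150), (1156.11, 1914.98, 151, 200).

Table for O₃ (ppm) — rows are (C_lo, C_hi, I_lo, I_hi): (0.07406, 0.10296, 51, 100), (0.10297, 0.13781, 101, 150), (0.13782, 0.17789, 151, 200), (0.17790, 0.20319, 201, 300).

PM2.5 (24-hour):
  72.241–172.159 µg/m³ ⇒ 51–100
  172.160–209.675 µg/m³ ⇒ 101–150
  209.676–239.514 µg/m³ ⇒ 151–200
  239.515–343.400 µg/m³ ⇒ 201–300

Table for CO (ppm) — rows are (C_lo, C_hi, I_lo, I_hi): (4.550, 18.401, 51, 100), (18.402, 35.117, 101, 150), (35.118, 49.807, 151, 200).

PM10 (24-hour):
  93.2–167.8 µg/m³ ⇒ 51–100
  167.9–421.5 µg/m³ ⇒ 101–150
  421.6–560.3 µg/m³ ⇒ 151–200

SO₂ 117.3: bracket 74.5–232.1 → index 51–100; slope 49/157.6, offset 42.8.
AQI = 51 + 49/157.6·42.8 ≈ 64.31 ⇒ 64.
NO₂: 445.20 lies in 317.88–885.24, so I_lo=51, I_hi=100, C_lo=317.88, C_hi=885.24.
(100−51)/(885.24−317.88) × (445.20−317.88) + 51 = 49/567.36 × 127.32 + 51 ≈ 62.00 → 62.
O₃ 0.18800: bracket 0.17790–0.20319 → index 201–300; slope 99/0.02529, offset 0.01010.
AQI = 201 + 99/0.02529·0.01010 ≈ 240.54 ⇒ 241.
PM2.5: 167.282 lies in 72.241–172.159, so I_lo=51, I_hi=100, C_lo=72.241, C_hi=172.159.
(100−51)/(172.159−72.241) × (167.282−72.241) + 51 = 49/99.918 × 95.041 + 51 ≈ 97.61 → 98.
CO 48.099: bracket 35.118–49.807 → index 151–200; slope 49/14.689, offset 12.981.
AQI = 151 + 49/14.689·12.981 ≈ 194.30 ⇒ 194.
PM10: 482.8 ∈ [421.6, 560.3] ↔ index [151, 200].
151 + (482.8−421.6)·(200−151)/(560.3−421.6) = 151 + 61.2·49/138.7 ≈ 172.62, so AQI = 173.
Sub-indices: SO₂→64, NO₂→62, O₃→241, PM2.5→98, CO→194, PM10→173. Overall AQI = max = 241; dominant pollutant is O₃.

241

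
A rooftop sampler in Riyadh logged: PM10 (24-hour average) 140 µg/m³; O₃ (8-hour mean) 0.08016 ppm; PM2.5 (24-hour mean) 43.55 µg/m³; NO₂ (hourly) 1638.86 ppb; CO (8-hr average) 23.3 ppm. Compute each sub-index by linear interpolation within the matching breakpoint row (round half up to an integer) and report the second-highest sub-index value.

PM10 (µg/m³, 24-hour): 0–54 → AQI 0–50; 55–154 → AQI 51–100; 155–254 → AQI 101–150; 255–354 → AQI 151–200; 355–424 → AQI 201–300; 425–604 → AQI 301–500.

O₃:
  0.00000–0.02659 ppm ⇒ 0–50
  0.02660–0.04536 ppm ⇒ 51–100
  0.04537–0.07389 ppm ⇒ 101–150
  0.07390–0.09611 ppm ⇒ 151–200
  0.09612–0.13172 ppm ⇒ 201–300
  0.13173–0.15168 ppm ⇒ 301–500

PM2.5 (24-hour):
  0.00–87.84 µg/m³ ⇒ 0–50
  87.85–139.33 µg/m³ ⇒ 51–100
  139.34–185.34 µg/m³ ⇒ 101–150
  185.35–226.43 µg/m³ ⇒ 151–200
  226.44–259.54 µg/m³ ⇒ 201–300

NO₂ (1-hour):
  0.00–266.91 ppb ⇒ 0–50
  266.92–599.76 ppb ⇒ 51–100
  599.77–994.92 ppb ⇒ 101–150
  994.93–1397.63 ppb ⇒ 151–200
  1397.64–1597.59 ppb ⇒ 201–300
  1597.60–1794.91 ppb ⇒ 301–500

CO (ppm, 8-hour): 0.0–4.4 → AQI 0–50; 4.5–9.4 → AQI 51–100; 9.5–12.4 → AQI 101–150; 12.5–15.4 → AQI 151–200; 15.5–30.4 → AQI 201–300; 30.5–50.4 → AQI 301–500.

PM10: 140 lies in 55–154, so I_lo=51, I_hi=100, C_lo=55, C_hi=154.
(100−51)/(154−55) × (140−55) + 51 = 49/99 × 85 + 51 ≈ 93.07 → 93.
O₃: row 0.07390–0.09611 (AQI 151–200). (200−151)·(0.08016−0.07390)/(0.09611−0.07390) + 151 = 49·0.00626/0.02221 + 151 ≈ 164.81 → 165.
PM2.5: row 0.00–87.84 (AQI 0–50). (50−0)·(43.55−0.00)/(87.84−0.00) + 0 = 50·43.55/87.84 + 0 ≈ 24.79 → 25.
NO₂ 1638.86: bracket 1597.60–1794.91 → index 301–500; slope 199/197.31, offset 41.26.
AQI = 301 + 199/197.31·41.26 ≈ 342.61 ⇒ 343.
CO: 23.3 lies in 15.5–30.4, so I_lo=201, I_hi=300, C_lo=15.5, C_hi=30.4.
(300−201)/(30.4−15.5) × (23.3−15.5) + 201 = 99/14.9 × 7.8 + 201 ≈ 252.83 → 253.
Sub-indices: PM10→93, O₃→165, PM2.5→25, NO₂→343, CO→253. Ranked high→low: 343, 253, 165, 93, 25. Second-highest sub-index = 253.

253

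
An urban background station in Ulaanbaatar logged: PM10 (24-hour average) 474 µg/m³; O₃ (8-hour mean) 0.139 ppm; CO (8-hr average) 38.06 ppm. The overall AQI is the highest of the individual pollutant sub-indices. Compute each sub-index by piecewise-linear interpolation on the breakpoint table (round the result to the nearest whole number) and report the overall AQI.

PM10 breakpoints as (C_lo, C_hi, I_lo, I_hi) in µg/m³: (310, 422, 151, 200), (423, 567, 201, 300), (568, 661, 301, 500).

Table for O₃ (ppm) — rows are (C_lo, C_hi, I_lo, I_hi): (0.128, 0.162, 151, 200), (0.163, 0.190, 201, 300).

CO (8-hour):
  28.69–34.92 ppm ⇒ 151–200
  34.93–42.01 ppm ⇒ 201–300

245

PM10 474: bracket 423–567 → index 201–300; slope 99/144, offset 51.
AQI = 201 + 99/144·51 ≈ 236.06 ⇒ 236.
O₃ 0.139: bracket 0.128–0.162 → index 151–200; slope 49/0.034, offset 0.011.
AQI = 151 + 49/0.034·0.011 ≈ 166.85 ⇒ 167.
CO 38.06: bracket 34.93–42.01 → index 201–300; slope 99/7.08, offset 3.13.
AQI = 201 + 99/7.08·3.13 ≈ 244.77 ⇒ 245.
Sub-indices: PM10→236, O₃→167, CO→245. Overall AQI = max = 245; dominant pollutant is CO.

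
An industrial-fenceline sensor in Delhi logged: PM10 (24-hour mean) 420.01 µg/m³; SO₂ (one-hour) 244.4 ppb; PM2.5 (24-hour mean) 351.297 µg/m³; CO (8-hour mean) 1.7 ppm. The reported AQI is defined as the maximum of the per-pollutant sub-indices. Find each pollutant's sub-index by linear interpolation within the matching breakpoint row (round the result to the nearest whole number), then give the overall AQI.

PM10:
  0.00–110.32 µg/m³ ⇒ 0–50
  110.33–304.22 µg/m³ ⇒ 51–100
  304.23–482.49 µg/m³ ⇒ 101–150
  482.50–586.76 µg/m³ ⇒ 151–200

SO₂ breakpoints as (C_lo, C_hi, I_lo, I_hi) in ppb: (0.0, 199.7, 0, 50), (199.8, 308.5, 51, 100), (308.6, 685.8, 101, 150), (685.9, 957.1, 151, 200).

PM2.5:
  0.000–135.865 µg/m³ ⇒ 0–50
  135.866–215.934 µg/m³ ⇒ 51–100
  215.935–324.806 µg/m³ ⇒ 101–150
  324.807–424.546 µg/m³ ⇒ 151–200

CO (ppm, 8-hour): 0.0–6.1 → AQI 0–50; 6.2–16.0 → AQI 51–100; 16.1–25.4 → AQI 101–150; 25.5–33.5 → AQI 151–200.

PM10 420.01: bracket 304.23–482.49 → index 101–150; slope 49/178.26, offset 115.78.
AQI = 101 + 49/178.26·115.78 ≈ 132.83 ⇒ 133.
SO₂ 244.4: bracket 199.8–308.5 → index 51–100; slope 49/108.7, offset 44.6.
AQI = 51 + 49/108.7·44.6 ≈ 71.10 ⇒ 71.
PM2.5: row 324.807–424.546 (AQI 151–200). (200−151)·(351.297−324.807)/(424.546−324.807) + 151 = 49·26.490/99.739 + 151 ≈ 164.01 → 164.
CO: row 0.0–6.1 (AQI 0–50). (50−0)·(1.7−0.0)/(6.1−0.0) + 0 = 50·1.7/6.1 + 0 ≈ 13.93 → 14.
Sub-indices: PM10→133, SO₂→71, PM2.5→164, CO→14. Overall AQI = max = 164; dominant pollutant is PM2.5.

164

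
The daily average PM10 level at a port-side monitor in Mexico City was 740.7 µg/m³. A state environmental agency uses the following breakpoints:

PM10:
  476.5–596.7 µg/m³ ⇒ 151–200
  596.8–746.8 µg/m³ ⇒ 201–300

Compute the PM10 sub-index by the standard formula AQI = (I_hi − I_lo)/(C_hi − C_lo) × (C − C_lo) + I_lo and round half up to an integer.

296

PM10: row 596.8–746.8 (AQI 201–300). (300−201)·(740.7−596.8)/(746.8−596.8) + 201 = 99·143.9/150.0 + 201 ≈ 295.97 → 296.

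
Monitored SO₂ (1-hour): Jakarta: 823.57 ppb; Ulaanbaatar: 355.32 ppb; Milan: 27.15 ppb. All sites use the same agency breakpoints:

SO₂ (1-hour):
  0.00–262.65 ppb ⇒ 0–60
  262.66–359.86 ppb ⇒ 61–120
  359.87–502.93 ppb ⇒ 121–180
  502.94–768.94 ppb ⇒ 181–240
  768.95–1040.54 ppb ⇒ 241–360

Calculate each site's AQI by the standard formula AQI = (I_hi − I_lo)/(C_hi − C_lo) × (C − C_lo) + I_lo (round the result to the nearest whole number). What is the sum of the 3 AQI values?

388

Jakarta: row 768.95–1040.54 (AQI 241–360). (360−241)·(823.57−768.95)/(1040.54−768.95) + 241 = 119·54.62/271.59 + 241 ≈ 264.93 → 265.
Ulaanbaatar: 355.32 lies in 262.66–359.86, so I_lo=61, I_hi=120, C_lo=262.66, C_hi=359.86.
(120−61)/(359.86−262.66) × (355.32−262.66) + 61 = 59/97.20 × 92.66 + 61 ≈ 117.24 → 117.
Milan: 27.15 lies in 0.00–262.65, so I_lo=0, I_hi=60, C_lo=0.00, C_hi=262.65.
(60−0)/(262.65−0.00) × (27.15−0.00) + 0 = 60/262.65 × 27.15 + 0 ≈ 6.20 → 6.
AQIs: Jakarta=265, Ulaanbaatar=117, Milan=6. Sum = 265 + 117 + 6 = 388.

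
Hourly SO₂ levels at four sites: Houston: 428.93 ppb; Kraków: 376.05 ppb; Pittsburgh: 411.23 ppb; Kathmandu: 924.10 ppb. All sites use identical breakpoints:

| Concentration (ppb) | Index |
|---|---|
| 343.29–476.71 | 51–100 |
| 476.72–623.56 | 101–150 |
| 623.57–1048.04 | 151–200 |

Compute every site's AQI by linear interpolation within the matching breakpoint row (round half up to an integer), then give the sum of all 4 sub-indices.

407

Houston: 428.93 lies in 343.29–476.71, so I_lo=51, I_hi=100, C_lo=343.29, C_hi=476.71.
(100−51)/(476.71−343.29) × (428.93−343.29) + 51 = 49/133.42 × 85.64 + 51 ≈ 82.45 → 82.
Kraków: 376.05 ∈ [343.29, 476.71] ↔ index [51, 100].
51 + (376.05−343.29)·(100−51)/(476.71−343.29) = 51 + 32.76·49/133.42 ≈ 63.03, so AQI = 63.
Pittsburgh: 411.23 lies in 343.29–476.71, so I_lo=51, I_hi=100, C_lo=343.29, C_hi=476.71.
(100−51)/(476.71−343.29) × (411.23−343.29) + 51 = 49/133.42 × 67.94 + 51 ≈ 75.95 → 76.
Kathmandu: 924.10 lies in 623.57–1048.04, so I_lo=151, I_hi=200, C_lo=623.57, C_hi=1048.04.
(200−151)/(1048.04−623.57) × (924.10−623.57) + 151 = 49/424.47 × 300.53 + 151 ≈ 185.69 → 186.
AQIs: Houston=82, Kraków=63, Pittsburgh=76, Kathmandu=186. Sum = 82 + 63 + 76 + 186 = 407.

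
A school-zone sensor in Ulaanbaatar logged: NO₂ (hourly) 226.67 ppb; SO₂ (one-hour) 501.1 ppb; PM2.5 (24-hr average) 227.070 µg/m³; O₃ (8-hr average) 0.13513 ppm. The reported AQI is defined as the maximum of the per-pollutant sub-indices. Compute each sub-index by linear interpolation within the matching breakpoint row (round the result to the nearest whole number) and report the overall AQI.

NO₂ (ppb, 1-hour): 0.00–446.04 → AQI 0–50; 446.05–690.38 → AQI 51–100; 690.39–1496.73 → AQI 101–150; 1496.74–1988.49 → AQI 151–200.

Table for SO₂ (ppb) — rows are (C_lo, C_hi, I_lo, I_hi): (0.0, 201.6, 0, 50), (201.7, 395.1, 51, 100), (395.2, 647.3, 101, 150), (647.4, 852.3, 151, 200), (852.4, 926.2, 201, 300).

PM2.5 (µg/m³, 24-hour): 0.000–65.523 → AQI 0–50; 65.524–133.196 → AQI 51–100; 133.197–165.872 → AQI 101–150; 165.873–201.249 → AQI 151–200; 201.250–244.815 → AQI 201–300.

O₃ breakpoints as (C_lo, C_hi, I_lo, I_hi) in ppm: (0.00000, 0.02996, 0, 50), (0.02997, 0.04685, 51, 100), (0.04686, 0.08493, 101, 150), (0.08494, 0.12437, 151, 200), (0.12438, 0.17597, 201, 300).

NO₂: 226.67 lies in 0.00–446.04, so I_lo=0, I_hi=50, C_lo=0.00, C_hi=446.04.
(50−0)/(446.04−0.00) × (226.67−0.00) + 0 = 50/446.04 × 226.67 + 0 ≈ 25.41 → 25.
SO₂: row 395.2–647.3 (AQI 101–150). (150−101)·(501.1−395.2)/(647.3−395.2) + 101 = 49·105.9/252.1 + 101 ≈ 121.58 → 122.
PM2.5 227.070: bracket 201.250–244.815 → index 201–300; slope 99/43.565, offset 25.820.
AQI = 201 + 99/43.565·25.820 ≈ 259.68 ⇒ 260.
O₃ 0.13513: bracket 0.12438–0.17597 → index 201–300; slope 99/0.05159, offset 0.01075.
AQI = 201 + 99/0.05159·0.01075 ≈ 221.63 ⇒ 222.
Sub-indices: NO₂→25, SO₂→122, PM2.5→260, O₃→222. Overall AQI = max = 260; dominant pollutant is PM2.5.
AQI 260: Very Unhealthy.

260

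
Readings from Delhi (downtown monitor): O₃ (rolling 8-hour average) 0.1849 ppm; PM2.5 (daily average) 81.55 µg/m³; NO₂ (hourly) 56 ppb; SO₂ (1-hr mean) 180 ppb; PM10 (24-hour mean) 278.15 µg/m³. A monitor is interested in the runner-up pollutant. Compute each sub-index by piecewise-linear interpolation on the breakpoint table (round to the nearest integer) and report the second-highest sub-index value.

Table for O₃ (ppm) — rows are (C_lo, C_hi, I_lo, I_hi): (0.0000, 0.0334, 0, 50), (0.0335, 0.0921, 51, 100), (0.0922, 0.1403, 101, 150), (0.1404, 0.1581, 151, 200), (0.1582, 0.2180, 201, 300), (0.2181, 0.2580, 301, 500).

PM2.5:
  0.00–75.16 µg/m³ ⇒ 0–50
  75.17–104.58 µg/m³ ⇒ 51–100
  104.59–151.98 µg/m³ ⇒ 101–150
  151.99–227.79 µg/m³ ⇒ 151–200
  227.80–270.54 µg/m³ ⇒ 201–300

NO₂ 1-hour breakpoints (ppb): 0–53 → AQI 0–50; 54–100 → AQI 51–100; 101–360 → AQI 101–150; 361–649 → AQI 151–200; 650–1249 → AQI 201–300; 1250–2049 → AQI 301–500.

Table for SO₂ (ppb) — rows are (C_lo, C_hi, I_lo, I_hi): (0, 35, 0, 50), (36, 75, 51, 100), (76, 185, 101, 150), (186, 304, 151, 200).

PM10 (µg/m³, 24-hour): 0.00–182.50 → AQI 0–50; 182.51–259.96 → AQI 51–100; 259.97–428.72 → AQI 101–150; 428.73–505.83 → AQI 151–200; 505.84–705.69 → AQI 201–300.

O₃: 0.1849 ∈ [0.1582, 0.2180] ↔ index [201, 300].
201 + (0.1849−0.1582)·(300−201)/(0.2180−0.1582) = 201 + 0.0267·99/0.0598 ≈ 245.20, so AQI = 245.
PM2.5: 81.55 lies in 75.17–104.58, so I_lo=51, I_hi=100, C_lo=75.17, C_hi=104.58.
(100−51)/(104.58−75.17) × (81.55−75.17) + 51 = 49/29.41 × 6.38 + 51 ≈ 61.63 → 62.
NO₂: 56 lies in 54–100, so I_lo=51, I_hi=100, C_lo=54, C_hi=100.
(100−51)/(100−54) × (56−54) + 51 = 49/46 × 2 + 51 ≈ 53.13 → 53.
SO₂: 180 ∈ [76, 185] ↔ index [101, 150].
101 + (180−76)·(150−101)/(185−76) = 101 + 104·49/109 ≈ 147.75, so AQI = 148.
PM10: 278.15 lies in 259.97–428.72, so I_lo=101, I_hi=150, C_lo=259.97, C_hi=428.72.
(150−101)/(428.72−259.97) × (278.15−259.97) + 101 = 49/168.75 × 18.18 + 101 ≈ 106.28 → 106.
Sub-indices: O₃→245, PM2.5→62, NO₂→53, SO₂→148, PM10→106. Ranked high→low: 245, 148, 106, 62, 53. Second-highest sub-index = 148.

148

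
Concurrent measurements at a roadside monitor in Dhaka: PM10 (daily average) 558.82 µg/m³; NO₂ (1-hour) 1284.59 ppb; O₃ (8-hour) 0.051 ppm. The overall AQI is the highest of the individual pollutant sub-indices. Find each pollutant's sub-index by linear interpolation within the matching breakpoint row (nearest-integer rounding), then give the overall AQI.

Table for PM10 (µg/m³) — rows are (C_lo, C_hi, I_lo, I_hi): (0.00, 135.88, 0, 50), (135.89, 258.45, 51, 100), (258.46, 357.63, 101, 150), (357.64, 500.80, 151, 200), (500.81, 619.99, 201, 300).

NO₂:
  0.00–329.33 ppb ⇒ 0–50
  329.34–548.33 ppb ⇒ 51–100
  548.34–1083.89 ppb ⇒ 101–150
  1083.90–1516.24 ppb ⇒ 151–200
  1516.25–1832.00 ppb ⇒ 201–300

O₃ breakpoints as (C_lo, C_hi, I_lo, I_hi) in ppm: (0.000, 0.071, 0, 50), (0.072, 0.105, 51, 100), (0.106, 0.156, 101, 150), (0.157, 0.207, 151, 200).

PM10: 558.82 ∈ [500.81, 619.99] ↔ index [201, 300].
201 + (558.82−500.81)·(300−201)/(619.99−500.81) = 201 + 58.01·99/119.18 ≈ 249.19, so AQI = 249.
NO₂: 1284.59 ∈ [1083.90, 1516.24] ↔ index [151, 200].
151 + (1284.59−1083.90)·(200−151)/(1516.24−1083.90) = 151 + 200.69·49/432.34 ≈ 173.75, so AQI = 174.
O₃: 0.051 ∈ [0.000, 0.071] ↔ index [0, 50].
0 + (0.051−0.000)·(50−0)/(0.071−0.000) = 0 + 0.051·50/0.071 ≈ 35.92, so AQI = 36.
Sub-indices: PM10→249, NO₂→174, O₃→36. Overall AQI = max = 249; dominant pollutant is PM10.

249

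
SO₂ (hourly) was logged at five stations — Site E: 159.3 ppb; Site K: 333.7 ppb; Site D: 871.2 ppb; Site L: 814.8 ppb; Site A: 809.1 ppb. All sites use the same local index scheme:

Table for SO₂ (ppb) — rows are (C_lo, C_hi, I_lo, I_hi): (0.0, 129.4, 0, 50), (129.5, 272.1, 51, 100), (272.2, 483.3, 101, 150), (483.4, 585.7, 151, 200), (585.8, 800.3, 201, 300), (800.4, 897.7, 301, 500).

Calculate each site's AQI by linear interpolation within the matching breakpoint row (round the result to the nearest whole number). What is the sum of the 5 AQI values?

1271

Site E: 159.3 ∈ [129.5, 272.1] ↔ index [51, 100].
51 + (159.3−129.5)·(100−51)/(272.1−129.5) = 51 + 29.8·49/142.6 ≈ 61.24, so AQI = 61.
Site K: 333.7 ∈ [272.2, 483.3] ↔ index [101, 150].
101 + (333.7−272.2)·(150−101)/(483.3−272.2) = 101 + 61.5·49/211.1 ≈ 115.28, so AQI = 115.
Site D 871.2: bracket 800.4–897.7 → index 301–500; slope 199/97.3, offset 70.8.
AQI = 301 + 199/97.3·70.8 ≈ 445.80 ⇒ 446.
Site L: 814.8 ∈ [800.4, 897.7] ↔ index [301, 500].
301 + (814.8−800.4)·(500−301)/(897.7−800.4) = 301 + 14.4·199/97.3 ≈ 330.45, so AQI = 330.
Site A 809.1: bracket 800.4–897.7 → index 301–500; slope 199/97.3, offset 8.7.
AQI = 301 + 199/97.3·8.7 ≈ 318.79 ⇒ 319.
AQIs: Site E=61, Site K=115, Site D=446, Site L=330, Site A=319. Sum = 61 + 115 + 446 + 330 + 319 = 1271.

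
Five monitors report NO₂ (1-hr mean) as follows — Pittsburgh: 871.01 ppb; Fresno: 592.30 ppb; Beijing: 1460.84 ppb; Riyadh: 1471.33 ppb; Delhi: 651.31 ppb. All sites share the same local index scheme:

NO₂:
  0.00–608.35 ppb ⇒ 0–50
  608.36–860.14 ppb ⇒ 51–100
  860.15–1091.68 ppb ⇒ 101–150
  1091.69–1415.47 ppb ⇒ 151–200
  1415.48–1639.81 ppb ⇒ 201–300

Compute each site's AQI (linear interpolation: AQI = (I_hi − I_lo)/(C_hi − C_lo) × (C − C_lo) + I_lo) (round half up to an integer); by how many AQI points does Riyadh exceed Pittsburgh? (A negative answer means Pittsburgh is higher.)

123

Pittsburgh: 871.01 ∈ [860.15, 1091.68] ↔ index [101, 150].
101 + (871.01−860.15)·(150−101)/(1091.68−860.15) = 101 + 10.86·49/231.53 ≈ 103.30, so AQI = 103.
Fresno: 592.30 ∈ [0.00, 608.35] ↔ index [0, 50].
0 + (592.30−0.00)·(50−0)/(608.35−0.00) = 0 + 592.30·50/608.35 ≈ 48.68, so AQI = 49.
Beijing: 1460.84 lies in 1415.48–1639.81, so I_lo=201, I_hi=300, C_lo=1415.48, C_hi=1639.81.
(300−201)/(1639.81−1415.48) × (1460.84−1415.48) + 201 = 99/224.33 × 45.36 + 201 ≈ 221.02 → 221.
Riyadh: 1471.33 lies in 1415.48–1639.81, so I_lo=201, I_hi=300, C_lo=1415.48, C_hi=1639.81.
(300−201)/(1639.81−1415.48) × (1471.33−1415.48) + 201 = 99/224.33 × 55.85 + 201 ≈ 225.65 → 226.
Delhi: 651.31 ∈ [608.36, 860.14] ↔ index [51, 100].
51 + (651.31−608.36)·(100−51)/(860.14−608.36) = 51 + 42.95·49/251.78 ≈ 59.36, so AQI = 59.
AQIs: Pittsburgh=103, Fresno=49, Beijing=221, Riyadh=226, Delhi=59. Riyadh (226) − Pittsburgh (103) = 123.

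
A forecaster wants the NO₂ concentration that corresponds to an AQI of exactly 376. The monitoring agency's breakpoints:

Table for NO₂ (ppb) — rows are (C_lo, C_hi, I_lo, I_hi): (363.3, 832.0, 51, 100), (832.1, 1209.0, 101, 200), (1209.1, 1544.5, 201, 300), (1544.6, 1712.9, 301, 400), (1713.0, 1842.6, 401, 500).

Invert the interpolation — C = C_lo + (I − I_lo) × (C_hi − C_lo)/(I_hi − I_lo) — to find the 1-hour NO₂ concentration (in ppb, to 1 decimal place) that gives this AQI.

1672.1

AQI 376 lies in the 301–400 band, which corresponds to 1544.6–1712.9 ppb.
C = 1544.6 + (376−301)×(1712.9−1544.6)/(400−301) = 1544.6 + 75×168.3/99 ≈ 1672.100 ppb → 1672.1 ppb to 1 dp.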